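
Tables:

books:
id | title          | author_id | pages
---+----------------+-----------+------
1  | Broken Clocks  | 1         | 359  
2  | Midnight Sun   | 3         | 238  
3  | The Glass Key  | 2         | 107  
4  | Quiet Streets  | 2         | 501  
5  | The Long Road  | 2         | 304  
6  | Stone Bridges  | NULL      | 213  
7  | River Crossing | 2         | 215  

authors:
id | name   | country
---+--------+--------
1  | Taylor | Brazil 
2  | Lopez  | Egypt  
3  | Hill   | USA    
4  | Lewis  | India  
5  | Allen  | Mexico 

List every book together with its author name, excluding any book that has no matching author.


INNER JOIN keeps only books rows whose author_id matches an id in authors. Walk through each book:
  - book 1 (Broken Clocks): author_id=1 -> matches Taylor
  - book 2 (Midnight Sun): author_id=3 -> matches Hill
  - book 3 (The Glass Key): author_id=2 -> matches Lopez
  - book 4 (Quiet Streets): author_id=2 -> matches Lopez
  - book 5 (The Long Road): author_id=2 -> matches Lopez
  - book 6 (Stone Bridges): author_id=NULL, no match -> dropped
  - book 7 (River Crossing): author_id=2 -> matches Lopez
So 1 of 7 rows is dropped.

SQL:
SELECT a.title, b.name AS author
FROM books a
INNER JOIN authors b ON a.author_id = b.id

Result:
title          | author
---------------+-------
Broken Clocks  | Taylor
Midnight Sun   | Hill  
The Glass Key  | Lopez 
Quiet Streets  | Lopez 
The Long Road  | Lopez 
River Crossing | Lopez 


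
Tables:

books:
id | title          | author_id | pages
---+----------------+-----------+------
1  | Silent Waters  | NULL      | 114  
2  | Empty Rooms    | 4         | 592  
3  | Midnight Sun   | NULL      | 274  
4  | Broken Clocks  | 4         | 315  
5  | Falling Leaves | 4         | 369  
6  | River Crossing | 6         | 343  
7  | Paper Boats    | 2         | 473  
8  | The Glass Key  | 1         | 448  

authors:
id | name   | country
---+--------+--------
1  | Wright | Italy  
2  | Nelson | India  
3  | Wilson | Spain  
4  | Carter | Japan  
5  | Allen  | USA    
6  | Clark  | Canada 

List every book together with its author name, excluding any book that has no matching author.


INNER JOIN keeps only books rows whose author_id matches an id in authors. Walk through each book:
  - book 1 (Silent Waters): author_id=NULL, no match -> dropped
  - book 2 (Empty Rooms): author_id=4 -> matches Carter
  - book 3 (Midnight Sun): author_id=NULL, no match -> dropped
  - book 4 (Broken Clocks): author_id=4 -> matches Carter
  - book 5 (Falling Leaves): author_id=4 -> matches Carter
  - book 6 (River Crossing): author_id=6 -> matches Clark
  - book 7 (Paper Boats): author_id=2 -> matches Nelson
  - book 8 (The Glass Key): author_id=1 -> matches Wright
So 2 of 8 rows are dropped.

SQL:
SELECT a.title, b.name AS author
FROM books a
INNER JOIN authors b ON a.author_id = b.id

Result:
title          | author
---------------+-------
Empty Rooms    | Carter
Broken Clocks  | Carter
Falling Leaves | Carter
River Crossing | Clark 
Paper Boats    | Nelson
The Glass Key  | Wright


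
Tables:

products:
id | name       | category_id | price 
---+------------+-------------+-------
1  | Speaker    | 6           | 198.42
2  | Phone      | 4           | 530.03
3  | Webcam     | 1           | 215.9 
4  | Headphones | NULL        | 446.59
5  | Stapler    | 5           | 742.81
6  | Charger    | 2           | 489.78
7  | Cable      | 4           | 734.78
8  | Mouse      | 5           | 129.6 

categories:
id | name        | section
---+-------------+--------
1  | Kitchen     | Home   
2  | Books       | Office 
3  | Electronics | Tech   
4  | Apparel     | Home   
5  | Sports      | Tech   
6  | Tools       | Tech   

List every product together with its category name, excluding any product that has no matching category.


INNER JOIN keeps only products rows whose category_id matches an id in categories. Walk through each product:
  - product 1 (Speaker): category_id=6 -> matches Tools
  - product 2 (Phone): category_id=4 -> matches Apparel
  - product 3 (Webcam): category_id=1 -> matches Kitchen
  - product 4 (Headphones): category_id=NULL, no match -> dropped
  - product 5 (Stapler): category_id=5 -> matches Sports
  - product 6 (Charger): category_id=2 -> matches Books
  - product 7 (Cable): category_id=4 -> matches Apparel
  - product 8 (Mouse): category_id=5 -> matches Sports
So 1 of 8 rows is dropped.

SQL:
SELECT a.name, b.name AS category
FROM products a
INNER JOIN categories b ON a.category_id = b.id

Result:
name    | category
--------+---------
Speaker | Tools   
Phone   | Apparel 
Webcam  | Kitchen 
Stapler | Sports  
Charger | Books   
Cable   | Apparel 
Mouse   | Sports  


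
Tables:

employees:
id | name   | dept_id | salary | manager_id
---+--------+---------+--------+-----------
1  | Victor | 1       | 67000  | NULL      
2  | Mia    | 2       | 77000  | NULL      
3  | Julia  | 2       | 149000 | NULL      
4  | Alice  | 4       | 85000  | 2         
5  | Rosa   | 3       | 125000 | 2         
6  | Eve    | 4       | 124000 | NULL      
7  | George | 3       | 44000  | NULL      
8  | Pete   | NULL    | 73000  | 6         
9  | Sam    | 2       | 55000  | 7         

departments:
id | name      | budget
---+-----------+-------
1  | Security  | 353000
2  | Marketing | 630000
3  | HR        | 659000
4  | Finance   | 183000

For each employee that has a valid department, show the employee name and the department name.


INNER JOIN keeps only employees rows whose dept_id matches an id in departments. Walk through each employee:
  - employee 1 (Victor): dept_id=1 -> matches Security
  - employee 2 (Mia): dept_id=2 -> matches Marketing
  - employee 3 (Julia): dept_id=2 -> matches Marketing
  - employee 4 (Alice): dept_id=4 -> matches Finance
  - employee 5 (Rosa): dept_id=3 -> matches HR
  - employee 6 (Eve): dept_id=4 -> matches Finance
  - employee 7 (George): dept_id=3 -> matches HR
  - employee 8 (Pete): dept_id=NULL, no match -> dropped
  - employee 9 (Sam): dept_id=2 -> matches Marketing
So 1 of 9 rows is dropped.

SQL:
SELECT a.name, b.name AS department
FROM employees a
INNER JOIN departments b ON a.dept_id = b.id

Result:
name   | department
-------+-----------
Victor | Security  
Mia    | Marketing 
Julia  | Marketing 
Alice  | Finance   
Rosa   | HR        
Eve    | Finance   
George | HR        
Sam    | Marketing 


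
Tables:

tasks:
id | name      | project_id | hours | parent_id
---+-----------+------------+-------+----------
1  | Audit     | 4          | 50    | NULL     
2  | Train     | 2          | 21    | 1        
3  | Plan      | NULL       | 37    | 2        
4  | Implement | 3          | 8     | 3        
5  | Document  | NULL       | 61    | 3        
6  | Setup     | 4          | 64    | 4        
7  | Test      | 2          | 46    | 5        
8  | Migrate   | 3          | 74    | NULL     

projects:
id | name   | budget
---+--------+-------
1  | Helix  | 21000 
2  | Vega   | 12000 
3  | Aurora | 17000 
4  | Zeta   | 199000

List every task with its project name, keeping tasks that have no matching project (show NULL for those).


LEFT JOIN keeps every row from tasks (the left table); where project_id has no match in projects, the project columns become NULL. Walk through each task:
  - task 1 (Audit): project_id=4 -> matches Zeta
  - task 2 (Train): project_id=2 -> matches Vega
  - task 3 (Plan): project_id=NULL, no match -> kept with NULL
  - task 4 (Implement): project_id=3 -> matches Aurora
  - task 5 (Document): project_id=NULL, no match -> kept with NULL
  - task 6 (Setup): project_id=4 -> matches Zeta
  - task 7 (Test): project_id=2 -> matches Vega
  - task 8 (Migrate): project_id=3 -> matches Aurora
All 8 rows appear; 2 have NULL project.

SQL:
SELECT a.name, b.name AS project
FROM tasks a
LEFT JOIN projects b ON a.project_id = b.id

Result:
name      | project
----------+--------
Audit     | Zeta   
Train     | Vega   
Plan      | NULL   
Implement | Aurora 
Document  | NULL   
Setup     | Zeta   
Test      | Vega   
Migrate   | Aurora 


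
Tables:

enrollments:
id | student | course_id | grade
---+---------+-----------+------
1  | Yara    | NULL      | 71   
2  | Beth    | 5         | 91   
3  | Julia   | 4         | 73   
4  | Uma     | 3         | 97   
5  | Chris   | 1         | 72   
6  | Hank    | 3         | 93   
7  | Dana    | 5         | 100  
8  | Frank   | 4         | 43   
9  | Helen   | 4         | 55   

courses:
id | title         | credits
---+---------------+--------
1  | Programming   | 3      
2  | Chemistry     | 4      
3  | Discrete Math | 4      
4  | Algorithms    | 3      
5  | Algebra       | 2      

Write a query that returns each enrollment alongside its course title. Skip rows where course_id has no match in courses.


INNER JOIN keeps only enrollments rows whose course_id matches an id in courses. Walk through each enrollment:
  - enrollment 1 (Yara): course_id=NULL, no match -> dropped
  - enrollment 2 (Beth): course_id=5 -> matches Algebra
  - enrollment 3 (Julia): course_id=4 -> matches Algorithms
  - enrollment 4 (Uma): course_id=3 -> matches Discrete Math
  - enrollment 5 (Chris): course_id=1 -> matches Programming
  - enrollment 6 (Hank): course_id=3 -> matches Discrete Math
  - enrollment 7 (Dana): course_id=5 -> matches Algebra
  - enrollment 8 (Frank): course_id=4 -> matches Algorithms
  - enrollment 9 (Helen): course_id=4 -> matches Algorithms
So 1 of 9 rows is dropped.

SQL:
SELECT a.student, b.title AS course
FROM enrollments a
INNER JOIN courses b ON a.course_id = b.id

Result:
student | course       
--------+--------------
Beth    | Algebra      
Julia   | Algorithms   
Uma     | Discrete Math
Chris   | Programming  
Hank    | Discrete Math
Dana    | Algebra      
Frank   | Algorithms   
Helen   | Algorithms   


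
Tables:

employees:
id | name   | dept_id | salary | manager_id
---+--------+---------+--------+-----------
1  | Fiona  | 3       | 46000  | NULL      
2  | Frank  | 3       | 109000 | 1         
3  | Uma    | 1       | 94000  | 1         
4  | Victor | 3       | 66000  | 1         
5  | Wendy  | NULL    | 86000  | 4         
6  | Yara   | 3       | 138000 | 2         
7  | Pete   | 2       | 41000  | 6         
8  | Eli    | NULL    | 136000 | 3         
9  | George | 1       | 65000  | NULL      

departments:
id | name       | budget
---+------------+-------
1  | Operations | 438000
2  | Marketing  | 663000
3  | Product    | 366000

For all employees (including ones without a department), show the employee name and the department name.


LEFT JOIN keeps every row from employees (the left table); where dept_id has no match in departments, the department columns become NULL. Walk through each employee:
  - employee 1 (Fiona): dept_id=3 -> matches Product
  - employee 2 (Frank): dept_id=3 -> matches Product
  - employee 3 (Uma): dept_id=1 -> matches Operations
  - employee 4 (Victor): dept_id=3 -> matches Product
  - employee 5 (Wendy): dept_id=NULL, no match -> kept with NULL
  - employee 6 (Yara): dept_id=3 -> matches Product
  - employee 7 (Pete): dept_id=2 -> matches Marketing
  - employee 8 (Eli): dept_id=NULL, no match -> kept with NULL
  - employee 9 (George): dept_id=1 -> matches Operations
All 9 rows appear; 2 have NULL department.

SQL:
SELECT a.name, b.name AS department
FROM employees a
LEFT JOIN departments b ON a.dept_id = b.id

Result:
name   | department
-------+-----------
Fiona  | Product   
Frank  | Product   
Uma    | Operations
Victor | Product   
Wendy  | NULL      
Yara   | Product   
Pete   | Marketing 
Eli    | NULL      
George | Operations


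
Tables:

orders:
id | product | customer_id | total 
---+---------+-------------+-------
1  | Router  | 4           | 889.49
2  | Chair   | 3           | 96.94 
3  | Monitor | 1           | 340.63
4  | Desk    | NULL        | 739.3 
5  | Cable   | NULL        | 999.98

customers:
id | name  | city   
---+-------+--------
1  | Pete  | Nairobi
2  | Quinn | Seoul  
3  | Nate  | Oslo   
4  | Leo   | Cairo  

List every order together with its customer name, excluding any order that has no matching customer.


INNER JOIN keeps only orders rows whose customer_id matches an id in customers. Walk through each order:
  - order 1 (Router): customer_id=4 -> matches Leo
  - order 2 (Chair): customer_id=3 -> matches Nate
  - order 3 (Monitor): customer_id=1 -> matches Pete
  - order 4 (Desk): customer_id=NULL, no match -> dropped
  - order 5 (Cable): customer_id=NULL, no match -> dropped
So 2 of 5 rows are dropped.

SQL:
SELECT a.product, b.name AS customer
FROM orders a
INNER JOIN customers b ON a.customer_id = b.id

Result:
product | customer
--------+---------
Router  | Leo     
Chair   | Nate    
Monitor | Pete    


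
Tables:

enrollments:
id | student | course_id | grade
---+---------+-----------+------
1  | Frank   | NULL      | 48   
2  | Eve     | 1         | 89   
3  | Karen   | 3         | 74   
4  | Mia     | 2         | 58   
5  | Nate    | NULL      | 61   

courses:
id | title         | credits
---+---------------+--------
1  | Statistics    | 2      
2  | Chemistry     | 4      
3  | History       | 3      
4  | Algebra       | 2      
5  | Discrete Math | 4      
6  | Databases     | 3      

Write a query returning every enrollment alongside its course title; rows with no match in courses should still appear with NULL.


LEFT JOIN keeps every row from enrollments (the left table); where course_id has no match in courses, the course columns become NULL. Walk through each enrollment:
  - enrollment 1 (Frank): course_id=NULL, no match -> kept with NULL
  - enrollment 2 (Eve): course_id=1 -> matches Statistics
  - enrollment 3 (Karen): course_id=3 -> matches History
  - enrollment 4 (Mia): course_id=2 -> matches Chemistry
  - enrollment 5 (Nate): course_id=NULL, no match -> kept with NULL
All 5 rows appear; 2 have NULL course.

SQL:
SELECT a.student, b.title AS course
FROM enrollments a
LEFT JOIN courses b ON a.course_id = b.id

Result:
student | course    
--------+-----------
Frank   | NULL      
Eve     | Statistics
Karen   | History   
Mia     | Chemistry 
Nate    | NULL      


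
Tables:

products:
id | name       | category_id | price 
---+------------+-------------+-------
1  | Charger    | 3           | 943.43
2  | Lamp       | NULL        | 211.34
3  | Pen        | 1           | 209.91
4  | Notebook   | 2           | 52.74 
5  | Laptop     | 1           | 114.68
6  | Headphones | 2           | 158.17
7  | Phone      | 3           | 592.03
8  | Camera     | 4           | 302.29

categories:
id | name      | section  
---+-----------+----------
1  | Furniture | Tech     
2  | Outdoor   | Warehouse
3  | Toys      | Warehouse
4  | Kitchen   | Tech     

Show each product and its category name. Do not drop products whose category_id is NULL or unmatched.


LEFT JOIN keeps every row from products (the left table); where category_id has no match in categories, the category columns become NULL. Walk through each product:
  - product 1 (Charger): category_id=3 -> matches Toys
  - product 2 (Lamp): category_id=NULL, no match -> kept with NULL
  - product 3 (Pen): category_id=1 -> matches Furniture
  - product 4 (Notebook): category_id=2 -> matches Outdoor
  - product 5 (Laptop): category_id=1 -> matches Furniture
  - product 6 (Headphones): category_id=2 -> matches Outdoor
  - product 7 (Phone): category_id=3 -> matches Toys
  - product 8 (Camera): category_id=4 -> matches Kitchen
All 8 rows appear; 1 has NULL category.

SQL:
SELECT a.name, b.name AS category
FROM products a
LEFT JOIN categories b ON a.category_id = b.id

Result:
name       | category 
-----------+----------
Charger    | Toys     
Lamp       | NULL     
Pen        | Furniture
Notebook   | Outdoor  
Laptop     | Furniture
Headphones | Outdoor  
Phone      | Toys     
Camera     | Kitchen  


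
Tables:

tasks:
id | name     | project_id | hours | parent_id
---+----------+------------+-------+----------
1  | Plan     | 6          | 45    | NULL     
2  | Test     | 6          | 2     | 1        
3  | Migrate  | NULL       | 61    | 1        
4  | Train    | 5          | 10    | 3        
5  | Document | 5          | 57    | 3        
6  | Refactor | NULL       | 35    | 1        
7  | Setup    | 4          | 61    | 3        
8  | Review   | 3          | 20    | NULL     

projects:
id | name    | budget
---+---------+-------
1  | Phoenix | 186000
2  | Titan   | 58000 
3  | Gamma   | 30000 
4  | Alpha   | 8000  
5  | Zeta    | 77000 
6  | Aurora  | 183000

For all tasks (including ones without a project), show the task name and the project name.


LEFT JOIN keeps every row from tasks (the left table); where project_id has no match in projects, the project columns become NULL. Walk through each task:
  - task 1 (Plan): project_id=6 -> matches Aurora
  - task 2 (Test): project_id=6 -> matches Aurora
  - task 3 (Migrate): project_id=NULL, no match -> kept with NULL
  - task 4 (Train): project_id=5 -> matches Zeta
  - task 5 (Document): project_id=5 -> matches Zeta
  - task 6 (Refactor): project_id=NULL, no match -> kept with NULL
  - task 7 (Setup): project_id=4 -> matches Alpha
  - task 8 (Review): project_id=3 -> matches Gamma
All 8 rows appear; 2 have NULL project.

SQL:
SELECT a.name, b.name AS project
FROM tasks a
LEFT JOIN projects b ON a.project_id = b.id

Result:
name     | project
---------+--------
Plan     | Aurora 
Test     | Aurora 
Migrate  | NULL   
Train    | Zeta   
Document | Zeta   
Refactor | NULL   
Setup    | Alpha  
Review   | Gamma  


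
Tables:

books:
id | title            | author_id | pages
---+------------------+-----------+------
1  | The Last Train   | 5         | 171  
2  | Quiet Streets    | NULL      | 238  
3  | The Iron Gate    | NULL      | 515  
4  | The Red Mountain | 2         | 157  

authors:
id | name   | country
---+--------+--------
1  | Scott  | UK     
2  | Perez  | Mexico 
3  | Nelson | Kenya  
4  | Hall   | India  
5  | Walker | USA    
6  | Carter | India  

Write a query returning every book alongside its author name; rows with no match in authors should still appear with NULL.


LEFT JOIN keeps every row from books (the left table); where author_id has no match in authors, the author columns become NULL. Walk through each book:
  - book 1 (The Last Train): author_id=5 -> matches Walker
  - book 2 (Quiet Streets): author_id=NULL, no match -> kept with NULL
  - book 3 (The Iron Gate): author_id=NULL, no match -> kept with NULL
  - book 4 (The Red Mountain): author_id=2 -> matches Perez
All 4 rows appear; 2 have NULL author.

SQL:
SELECT a.title, b.name AS author
FROM books a
LEFT JOIN authors b ON a.author_id = b.id

Result:
title            | author
-----------------+-------
The Last Train   | Walker
Quiet Streets    | NULL  
The Iron Gate    | NULL  
The Red Mountain | Perez 


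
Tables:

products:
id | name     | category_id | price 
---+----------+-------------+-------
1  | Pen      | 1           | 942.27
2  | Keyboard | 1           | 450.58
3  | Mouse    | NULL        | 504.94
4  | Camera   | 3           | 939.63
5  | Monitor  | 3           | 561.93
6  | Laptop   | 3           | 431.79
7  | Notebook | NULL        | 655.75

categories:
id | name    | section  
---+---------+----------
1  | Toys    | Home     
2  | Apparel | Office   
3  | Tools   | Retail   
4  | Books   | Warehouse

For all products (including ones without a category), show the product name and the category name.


LEFT JOIN keeps every row from products (the left table); where category_id has no match in categories, the category columns become NULL. Walk through each product:
  - product 1 (Pen): category_id=1 -> matches Toys
  - product 2 (Keyboard): category_id=1 -> matches Toys
  - product 3 (Mouse): category_id=NULL, no match -> kept with NULL
  - product 4 (Camera): category_id=3 -> matches Tools
  - product 5 (Monitor): category_id=3 -> matches Tools
  - product 6 (Laptop): category_id=3 -> matches Tools
  - product 7 (Notebook): category_id=NULL, no match -> kept with NULL
All 7 rows appear; 2 have NULL category.

SQL:
SELECT a.name, b.name AS category
FROM products a
LEFT JOIN categories b ON a.category_id = b.id

Result:
name     | category
---------+---------
Pen      | Toys    
Keyboard | Toys    
Mouse    | NULL    
Camera   | Tools   
Monitor  | Tools   
Laptop   | Tools   
Notebook | NULL    


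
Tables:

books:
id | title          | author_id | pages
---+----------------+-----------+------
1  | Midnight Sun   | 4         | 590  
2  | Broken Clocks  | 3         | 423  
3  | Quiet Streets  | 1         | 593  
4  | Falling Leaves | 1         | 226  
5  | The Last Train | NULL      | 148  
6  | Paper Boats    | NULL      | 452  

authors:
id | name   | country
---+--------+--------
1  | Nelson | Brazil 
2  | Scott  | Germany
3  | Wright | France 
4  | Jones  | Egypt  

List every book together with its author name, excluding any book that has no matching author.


INNER JOIN keeps only books rows whose author_id matches an id in authors. Walk through each book:
  - book 1 (Midnight Sun): author_id=4 -> matches Jones
  - book 2 (Broken Clocks): author_id=3 -> matches Wright
  - book 3 (Quiet Streets): author_id=1 -> matches Nelson
  - book 4 (Falling Leaves): author_id=1 -> matches Nelson
  - book 5 (The Last Train): author_id=NULL, no match -> dropped
  - book 6 (Paper Boats): author_id=NULL, no match -> dropped
So 2 of 6 rows are dropped.

SQL:
SELECT a.title, b.name AS author
FROM books a
INNER JOIN authors b ON a.author_id = b.id

Result:
title          | author
---------------+-------
Midnight Sun   | Jones 
Broken Clocks  | Wright
Quiet Streets  | Nelson
Falling Leaves | Nelson


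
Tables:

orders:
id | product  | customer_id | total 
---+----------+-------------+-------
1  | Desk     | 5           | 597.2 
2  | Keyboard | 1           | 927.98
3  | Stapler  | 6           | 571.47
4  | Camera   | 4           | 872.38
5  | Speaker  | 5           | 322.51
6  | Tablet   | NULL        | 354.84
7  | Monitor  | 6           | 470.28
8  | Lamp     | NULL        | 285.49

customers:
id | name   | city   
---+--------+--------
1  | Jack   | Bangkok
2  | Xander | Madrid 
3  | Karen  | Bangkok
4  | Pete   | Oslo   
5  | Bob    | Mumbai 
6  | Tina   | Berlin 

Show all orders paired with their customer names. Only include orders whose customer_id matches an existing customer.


INNER JOIN keeps only orders rows whose customer_id matches an id in customers. Walk through each order:
  - order 1 (Desk): customer_id=5 -> matches Bob
  - order 2 (Keyboard): customer_id=1 -> matches Jack
  - order 3 (Stapler): customer_id=6 -> matches Tina
  - order 4 (Camera): customer_id=4 -> matches Pete
  - order 5 (Speaker): customer_id=5 -> matches Bob
  - order 6 (Tablet): customer_id=NULL, no match -> dropped
  - order 7 (Monitor): customer_id=6 -> matches Tina
  - order 8 (Lamp): customer_id=NULL, no match -> dropped
So 2 of 8 rows are dropped.

SQL:
SELECT a.product, b.name AS customer
FROM orders a
INNER JOIN customers b ON a.customer_id = b.id

Result:
product  | customer
---------+---------
Desk     | Bob     
Keyboard | Jack    
Stapler  | Tina    
Camera   | Pete    
Speaker  | Bob     
Monitor  | Tina    


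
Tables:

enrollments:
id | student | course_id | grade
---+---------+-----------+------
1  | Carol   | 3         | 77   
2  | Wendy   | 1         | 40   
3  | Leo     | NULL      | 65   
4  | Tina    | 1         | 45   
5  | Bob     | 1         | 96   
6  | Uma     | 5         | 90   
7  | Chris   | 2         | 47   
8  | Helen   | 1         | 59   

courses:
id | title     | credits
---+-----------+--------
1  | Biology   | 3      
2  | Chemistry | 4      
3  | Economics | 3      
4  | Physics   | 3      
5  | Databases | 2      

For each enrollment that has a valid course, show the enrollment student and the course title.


INNER JOIN keeps only enrollments rows whose course_id matches an id in courses. Walk through each enrollment:
  - enrollment 1 (Carol): course_id=3 -> matches Economics
  - enrollment 2 (Wendy): course_id=1 -> matches Biology
  - enrollment 3 (Leo): course_id=NULL, no match -> dropped
  - enrollment 4 (Tina): course_id=1 -> matches Biology
  - enrollment 5 (Bob): course_id=1 -> matches Biology
  - enrollment 6 (Uma): course_id=5 -> matches Databases
  - enrollment 7 (Chris): course_id=2 -> matches Chemistry
  - enrollment 8 (Helen): course_id=1 -> matches Biology
So 1 of 8 rows is dropped.

SQL:
SELECT a.student, b.title AS course
FROM enrollments a
INNER JOIN courses b ON a.course_id = b.id

Result:
student | course   
--------+----------
Carol   | Economics
Wendy   | Biology  
Tina    | Biology  
Bob     | Biology  
Uma     | Databases
Chris   | Chemistry
Helen   | Biology  


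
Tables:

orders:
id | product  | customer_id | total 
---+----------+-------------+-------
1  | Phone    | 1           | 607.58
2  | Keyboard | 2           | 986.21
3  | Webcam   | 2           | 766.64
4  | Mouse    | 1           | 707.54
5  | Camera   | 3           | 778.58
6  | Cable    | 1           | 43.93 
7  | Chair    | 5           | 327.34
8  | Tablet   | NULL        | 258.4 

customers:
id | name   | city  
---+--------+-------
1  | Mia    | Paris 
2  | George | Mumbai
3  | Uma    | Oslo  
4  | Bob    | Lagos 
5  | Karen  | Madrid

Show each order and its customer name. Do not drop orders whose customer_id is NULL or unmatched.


LEFT JOIN keeps every row from orders (the left table); where customer_id has no match in customers, the customer columns become NULL. Walk through each order:
  - order 1 (Phone): customer_id=1 -> matches Mia
  - order 2 (Keyboard): customer_id=2 -> matches George
  - order 3 (Webcam): customer_id=2 -> matches George
  - order 4 (Mouse): customer_id=1 -> matches Mia
  - order 5 (Camera): customer_id=3 -> matches Uma
  - order 6 (Cable): customer_id=1 -> matches Mia
  - order 7 (Chair): customer_id=5 -> matches Karen
  - order 8 (Tablet): customer_id=NULL, no match -> kept with NULL
All 8 rows appear; 1 has NULL customer.

SQL:
SELECT a.product, b.name AS customer
FROM orders a
LEFT JOIN customers b ON a.customer_id = b.id

Result:
product  | customer
---------+---------
Phone    | Mia     
Keyboard | George  
Webcam   | George  
Mouse    | Mia     
Camera   | Uma     
Cable    | Mia     
Chair    | Karen   
Tablet   | NULL    


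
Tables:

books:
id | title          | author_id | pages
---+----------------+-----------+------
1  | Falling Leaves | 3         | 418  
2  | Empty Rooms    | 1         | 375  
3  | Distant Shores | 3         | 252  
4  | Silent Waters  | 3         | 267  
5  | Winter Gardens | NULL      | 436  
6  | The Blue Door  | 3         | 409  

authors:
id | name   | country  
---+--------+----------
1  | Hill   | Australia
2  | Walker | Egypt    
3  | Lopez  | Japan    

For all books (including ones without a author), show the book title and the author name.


LEFT JOIN keeps every row from books (the left table); where author_id has no match in authors, the author columns become NULL. Walk through each book:
  - book 1 (Falling Leaves): author_id=3 -> matches Lopez
  - book 2 (Empty Rooms): author_id=1 -> matches Hill
  - book 3 (Distant Shores): author_id=3 -> matches Lopez
  - book 4 (Silent Waters): author_id=3 -> matches Lopez
  - book 5 (Winter Gardens): author_id=NULL, no match -> kept with NULL
  - book 6 (The Blue Door): author_id=3 -> matches Lopez
All 6 rows appear; 1 has NULL author.

SQL:
SELECT a.title, b.name AS author
FROM books a
LEFT JOIN authors b ON a.author_id = b.id

Result:
title          | author
---------------+-------
Falling Leaves | Lopez 
Empty Rooms    | Hill  
Distant Shores | Lopez 
Silent Waters  | Lopez 
Winter Gardens | NULL  
The Blue Door  | Lopez 


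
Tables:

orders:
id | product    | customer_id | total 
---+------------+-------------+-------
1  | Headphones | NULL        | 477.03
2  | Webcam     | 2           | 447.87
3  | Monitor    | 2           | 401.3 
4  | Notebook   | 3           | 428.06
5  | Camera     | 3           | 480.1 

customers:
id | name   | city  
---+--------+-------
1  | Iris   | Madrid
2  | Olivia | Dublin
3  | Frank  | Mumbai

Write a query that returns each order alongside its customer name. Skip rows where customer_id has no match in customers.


INNER JOIN keeps only orders rows whose customer_id matches an id in customers. Walk through each order:
  - order 1 (Headphones): customer_id=NULL, no match -> dropped
  - order 2 (Webcam): customer_id=2 -> matches Olivia
  - order 3 (Monitor): customer_id=2 -> matches Olivia
  - order 4 (Notebook): customer_id=3 -> matches Frank
  - order 5 (Camera): customer_id=3 -> matches Frank
So 1 of 5 rows is dropped.

SQL:
SELECT a.product, b.name AS customer
FROM orders a
INNER JOIN customers b ON a.customer_id = b.id

Result:
product  | customer
---------+---------
Webcam   | Olivia  
Monitor  | Olivia  
Notebook | Frank   
Camera   | Frank   


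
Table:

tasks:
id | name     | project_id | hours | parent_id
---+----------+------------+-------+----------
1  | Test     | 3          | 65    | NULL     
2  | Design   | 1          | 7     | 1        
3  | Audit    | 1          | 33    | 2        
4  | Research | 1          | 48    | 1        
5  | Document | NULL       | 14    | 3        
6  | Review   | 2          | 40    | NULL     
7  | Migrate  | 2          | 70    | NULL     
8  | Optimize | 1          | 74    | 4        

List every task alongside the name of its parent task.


This is a self-join: tasks is joined to a second copy of itself, matching each row's parent_id to another row's id. Use LEFT JOIN so rows with parent_id=NULL are kept.
  - task 1 (Test): parent_id=NULL -> NULL
  - task 2 (Design): parent_id=1 -> Test
  - task 3 (Audit): parent_id=2 -> Design
  - task 4 (Research): parent_id=1 -> Test
  - task 5 (Document): parent_id=3 -> Audit
  - task 6 (Review): parent_id=NULL -> NULL
  - task 7 (Migrate): parent_id=NULL -> NULL
  - task 8 (Optimize): parent_id=4 -> Research

SQL:
SELECT a.name AS item, b.name AS parent
FROM tasks a
LEFT JOIN tasks b ON a.parent_id = b.id

Result:
item     | parent  
---------+---------
Test     | NULL    
Design   | Test    
Audit    | Design  
Research | Test    
Document | Audit   
Review   | NULL    
Migrate  | NULL    
Optimize | Research


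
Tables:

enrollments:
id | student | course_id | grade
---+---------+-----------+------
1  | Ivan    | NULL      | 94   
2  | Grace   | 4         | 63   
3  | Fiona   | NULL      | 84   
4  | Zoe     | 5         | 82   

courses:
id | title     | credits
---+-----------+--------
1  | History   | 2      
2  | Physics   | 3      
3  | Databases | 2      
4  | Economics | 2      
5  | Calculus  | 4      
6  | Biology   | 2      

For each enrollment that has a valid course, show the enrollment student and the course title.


INNER JOIN keeps only enrollments rows whose course_id matches an id in courses. Walk through each enrollment:
  - enrollment 1 (Ivan): course_id=NULL, no match -> dropped
  - enrollment 2 (Grace): course_id=4 -> matches Economics
  - enrollment 3 (Fiona): course_id=NULL, no match -> dropped
  - enrollment 4 (Zoe): course_id=5 -> matches Calculus
So 2 of 4 rows are dropped.

SQL:
SELECT a.student, b.title AS course
FROM enrollments a
INNER JOIN courses b ON a.course_id = b.id

Result:
student | course   
--------+----------
Grace   | Economics
Zoe     | Calculus 


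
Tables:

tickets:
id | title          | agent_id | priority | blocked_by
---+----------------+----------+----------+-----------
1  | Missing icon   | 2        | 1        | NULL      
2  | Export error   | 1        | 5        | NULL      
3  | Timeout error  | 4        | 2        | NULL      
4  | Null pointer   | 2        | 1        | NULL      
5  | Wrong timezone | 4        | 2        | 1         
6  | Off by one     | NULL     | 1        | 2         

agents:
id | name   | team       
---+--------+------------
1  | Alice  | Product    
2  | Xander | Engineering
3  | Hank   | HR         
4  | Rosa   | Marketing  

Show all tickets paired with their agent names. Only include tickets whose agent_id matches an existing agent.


INNER JOIN keeps only tickets rows whose agent_id matches an id in agents. Walk through each ticket:
  - ticket 1 (Missing icon): agent_id=2 -> matches Xander
  - ticket 2 (Export error): agent_id=1 -> matches Alice
  - ticket 3 (Timeout error): agent_id=4 -> matches Rosa
  - ticket 4 (Null pointer): agent_id=2 -> matches Xander
  - ticket 5 (Wrong timezone): agent_id=4 -> matches Rosa
  - ticket 6 (Off by one): agent_id=NULL, no match -> dropped
So 1 of 6 rows is dropped.

SQL:
SELECT a.title, b.name AS agent
FROM tickets a
INNER JOIN agents b ON a.agent_id = b.id

Result:
title          | agent 
---------------+-------
Missing icon   | Xander
Export error   | Alice 
Timeout error  | Rosa  
Null pointer   | Xander
Wrong timezone | Rosa  


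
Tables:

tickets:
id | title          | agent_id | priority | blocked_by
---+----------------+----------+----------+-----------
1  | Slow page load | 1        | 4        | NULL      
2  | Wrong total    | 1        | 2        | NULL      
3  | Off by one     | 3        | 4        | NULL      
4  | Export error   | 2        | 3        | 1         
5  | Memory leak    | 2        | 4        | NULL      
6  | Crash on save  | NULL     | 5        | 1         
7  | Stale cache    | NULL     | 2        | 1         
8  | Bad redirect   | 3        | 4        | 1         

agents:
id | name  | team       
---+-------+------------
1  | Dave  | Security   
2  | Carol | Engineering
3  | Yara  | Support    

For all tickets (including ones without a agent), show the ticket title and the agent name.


LEFT JOIN keeps every row from tickets (the left table); where agent_id has no match in agents, the agent columns become NULL. Walk through each ticket:
  - ticket 1 (Slow page load): agent_id=1 -> matches Dave
  - ticket 2 (Wrong total): agent_id=1 -> matches Dave
  - ticket 3 (Off by one): agent_id=3 -> matches Yara
  - ticket 4 (Export error): agent_id=2 -> matches Carol
  - ticket 5 (Memory leak): agent_id=2 -> matches Carol
  - ticket 6 (Crash on save): agent_id=NULL, no match -> kept with NULL
  - ticket 7 (Stale cache): agent_id=NULL, no match -> kept with NULL
  - ticket 8 (Bad redirect): agent_id=3 -> matches Yara
All 8 rows appear; 2 have NULL agent.

SQL:
SELECT a.title, b.name AS agent
FROM tickets a
LEFT JOIN agents b ON a.agent_id = b.id

Result:
title          | agent
---------------+------
Slow page load | Dave 
Wrong total    | Dave 
Off by one     | Yara 
Export error   | Carol
Memory leak    | Carol
Crash on save  | NULL 
Stale cache    | NULL 
Bad redirect   | Yara 


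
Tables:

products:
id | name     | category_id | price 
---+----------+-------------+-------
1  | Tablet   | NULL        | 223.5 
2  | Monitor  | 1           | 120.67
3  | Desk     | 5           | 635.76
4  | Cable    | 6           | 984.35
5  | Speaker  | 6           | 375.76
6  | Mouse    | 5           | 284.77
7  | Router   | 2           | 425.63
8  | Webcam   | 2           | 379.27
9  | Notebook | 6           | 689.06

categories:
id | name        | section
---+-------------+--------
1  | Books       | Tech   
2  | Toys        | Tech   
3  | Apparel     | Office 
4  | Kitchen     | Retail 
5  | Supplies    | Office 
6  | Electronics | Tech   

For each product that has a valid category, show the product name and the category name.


INNER JOIN keeps only products rows whose category_id matches an id in categories. Walk through each product:
  - product 1 (Tablet): category_id=NULL, no match -> dropped
  - product 2 (Monitor): category_id=1 -> matches Books
  - product 3 (Desk): category_id=5 -> matches Supplies
  - product 4 (Cable): category_id=6 -> matches Electronics
  - product 5 (Speaker): category_id=6 -> matches Electronics
  - product 6 (Mouse): category_id=5 -> matches Supplies
  - product 7 (Router): category_id=2 -> matches Toys
  - product 8 (Webcam): category_id=2 -> matches Toys
  - product 9 (Notebook): category_id=6 -> matches Electronics
So 1 of 9 rows is dropped.

SQL:
SELECT a.name, b.name AS category
FROM products a
INNER JOIN categories b ON a.category_id = b.id

Result:
name     | category   
---------+------------
Monitor  | Books      
Desk     | Supplies   
Cable    | Electronics
Speaker  | Electronics
Mouse    | Supplies   
Router   | Toys       
Webcam   | Toys       
Notebook | Electronics


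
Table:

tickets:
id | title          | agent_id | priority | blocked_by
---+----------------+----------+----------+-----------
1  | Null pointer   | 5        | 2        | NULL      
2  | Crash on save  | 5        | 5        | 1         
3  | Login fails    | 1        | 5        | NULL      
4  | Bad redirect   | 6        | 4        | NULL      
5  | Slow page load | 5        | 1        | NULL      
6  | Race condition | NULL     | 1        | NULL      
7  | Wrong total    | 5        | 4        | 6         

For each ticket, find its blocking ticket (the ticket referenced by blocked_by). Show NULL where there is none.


This is a self-join: tickets is joined to a second copy of itself, matching each row's blocked_by to another row's id. Use LEFT JOIN so rows with blocked_by=NULL are kept.
  - ticket 1 (Null pointer): blocked_by=NULL -> NULL
  - ticket 2 (Crash on save): blocked_by=1 -> Null pointer
  - ticket 3 (Login fails): blocked_by=NULL -> NULL
  - ticket 4 (Bad redirect): blocked_by=NULL -> NULL
  - ticket 5 (Slow page load): blocked_by=NULL -> NULL
  - ticket 6 (Race condition): blocked_by=NULL -> NULL
  - ticket 7 (Wrong total): blocked_by=6 -> Race condition

SQL:
SELECT a.title AS item, b.title AS blocked_by
FROM tickets a
LEFT JOIN tickets b ON a.blocked_by = b.id

Result:
item           | blocked_by    
---------------+---------------
Null pointer   | NULL          
Crash on save  | Null pointer  
Login fails    | NULL          
Bad redirect   | NULL          
Slow page load | NULL          
Race condition | NULL          
Wrong total    | Race condition


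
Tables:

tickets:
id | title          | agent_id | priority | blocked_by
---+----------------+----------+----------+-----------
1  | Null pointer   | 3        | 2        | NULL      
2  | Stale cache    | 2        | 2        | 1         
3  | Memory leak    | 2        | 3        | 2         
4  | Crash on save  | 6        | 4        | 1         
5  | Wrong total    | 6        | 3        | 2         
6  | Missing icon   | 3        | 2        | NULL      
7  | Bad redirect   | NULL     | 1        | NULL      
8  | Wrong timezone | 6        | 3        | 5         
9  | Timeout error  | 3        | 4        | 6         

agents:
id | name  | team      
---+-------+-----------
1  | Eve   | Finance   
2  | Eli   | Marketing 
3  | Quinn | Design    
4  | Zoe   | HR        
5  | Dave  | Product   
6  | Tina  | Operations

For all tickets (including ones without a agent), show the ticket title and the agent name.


LEFT JOIN keeps every row from tickets (the left table); where agent_id has no match in agents, the agent columns become NULL. Walk through each ticket:
  - ticket 1 (Null pointer): agent_id=3 -> matches Quinn
  - ticket 2 (Stale cache): agent_id=2 -> matches Eli
  - ticket 3 (Memory leak): agent_id=2 -> matches Eli
  - ticket 4 (Crash on save): agent_id=6 -> matches Tina
  - ticket 5 (Wrong total): agent_id=6 -> matches Tina
  - ticket 6 (Missing icon): agent_id=3 -> matches Quinn
  - ticket 7 (Bad redirect): agent_id=NULL, no match -> kept with NULL
  - ticket 8 (Wrong timezone): agent_id=6 -> matches Tina
  - ticket 9 (Timeout error): agent_id=3 -> matches Quinn
All 9 rows appear; 1 has NULL agent.

SQL:
SELECT a.title, b.name AS agent
FROM tickets a
LEFT JOIN agents b ON a.agent_id = b.id

Result:
title          | agent
---------------+------
Null pointer   | Quinn
Stale cache    | Eli  
Memory leak    | Eli  
Crash on save  | Tina 
Wrong total    | Tina 
Missing icon   | Quinn
Bad redirect   | NULL 
Wrong timezone | Tina 
Timeout error  | Quinn


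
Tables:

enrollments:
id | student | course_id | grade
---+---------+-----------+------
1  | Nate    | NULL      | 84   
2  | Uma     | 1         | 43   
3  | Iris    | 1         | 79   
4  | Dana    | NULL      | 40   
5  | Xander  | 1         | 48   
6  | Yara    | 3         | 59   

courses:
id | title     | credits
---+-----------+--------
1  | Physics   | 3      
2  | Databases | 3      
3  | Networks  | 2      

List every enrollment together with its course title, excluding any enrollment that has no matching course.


INNER JOIN keeps only enrollments rows whose course_id matches an id in courses. Walk through each enrollment:
  - enrollment 1 (Nate): course_id=NULL, no match -> dropped
  - enrollment 2 (Uma): course_id=1 -> matches Physics
  - enrollment 3 (Iris): course_id=1 -> matches Physics
  - enrollment 4 (Dana): course_id=NULL, no match -> dropped
  - enrollment 5 (Xander): course_id=1 -> matches Physics
  - enrollment 6 (Yara): course_id=3 -> matches Networks
So 2 of 6 rows are dropped.

SQL:
SELECT a.student, b.title AS course
FROM enrollments a
INNER JOIN courses b ON a.course_id = b.id

Result:
student | course  
--------+---------
Uma     | Physics 
Iris    | Physics 
Xander  | Physics 
Yara    | Networks
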